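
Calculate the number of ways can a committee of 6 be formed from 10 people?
C(10,6) = 10! / (6! × (10-6)!)
         = 10! / (6! × 4!)
         = 210
Final answer: 210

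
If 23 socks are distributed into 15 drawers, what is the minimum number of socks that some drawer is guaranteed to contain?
2

Solution: Pigeonhole: ⌈23/15⌉ = 2.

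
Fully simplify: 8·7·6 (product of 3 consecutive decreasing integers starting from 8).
336

Working:
This is P(8,3) = 8!/(5)! = 336.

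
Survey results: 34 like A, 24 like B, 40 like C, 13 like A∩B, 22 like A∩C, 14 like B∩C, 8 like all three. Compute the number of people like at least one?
57

Reasoning: |A∪B∪C| = 34+24+40-13-22-14+8 = 57.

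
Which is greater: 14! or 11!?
14!=87,178,291,200, 11!=39,916,800. 14! > 11!.
Final answer: 14!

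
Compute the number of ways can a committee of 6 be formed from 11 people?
462

Working:
C(11,6) = 11! / (6! × (11-6)!)
         = 11! / (6! × 5!)
         = 462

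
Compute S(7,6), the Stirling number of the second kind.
21

Using the Stirling recurrence: S(n,k) = k·S(n-1,k) + S(n-1,k-1)
S(7,6) = 6·S(6,6) + S(6,5)
         = 6·1 + 15
         = 6 + 15
         = 21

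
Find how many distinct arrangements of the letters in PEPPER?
60
Word has 6 letters (P=3, E=2, R=1). Arrangements: 6!/Π(k!) = 60.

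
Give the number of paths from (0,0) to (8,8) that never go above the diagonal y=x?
1,430
Counted by the Catalan number C_8: C_8 = C(16,8)/(8+1) = 12,870/9 = 1,430.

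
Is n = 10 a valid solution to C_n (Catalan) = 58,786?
No

Explanation: C_10 = C(20,10)/(10+1) = 184,756/11 = 16,796, which does not equal 58,786.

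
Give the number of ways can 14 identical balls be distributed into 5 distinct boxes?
3,060

Solution: C(14+5-1, 5-1) = C(18, 4) = 3,060.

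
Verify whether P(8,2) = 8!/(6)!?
True

Solution: Permutation formula P(n,k) = n!/(n-k)!: 8!/6! = 40,320/720 = 56 = P(8,2). The statement holds.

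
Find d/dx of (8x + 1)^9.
Chain rule: 9(8x+1)^{8} × 8 = 72(8x+1)^{8}.
Final answer: 72(8x + 1)^8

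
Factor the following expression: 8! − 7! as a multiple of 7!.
7 × 7! = 35,280

Working:
8! − 7! = 8·7! − 7! = (8 − 1)·7! = 7 × 7! = 35,280.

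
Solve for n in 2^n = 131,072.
17

131,072 = 1,024 × 128 = 2^10 × 2^7 = 2^17, so n = 17.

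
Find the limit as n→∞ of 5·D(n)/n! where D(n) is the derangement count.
D(n)/n! → 1/e, so 5·D(n)/n! → 5/e.
Final answer: 5/e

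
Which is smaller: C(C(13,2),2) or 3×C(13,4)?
3×C(13,4)

Solution: C(C(13,2),2)=3,003, 3×C(13,4)=2,145.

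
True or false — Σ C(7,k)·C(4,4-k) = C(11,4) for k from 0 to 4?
True

Working:
Vandermonde's identity gives C(11,4) = 330; RHS C(11,4) = 330.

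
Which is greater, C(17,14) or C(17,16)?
C(17,14)
C(17,14)=680, C(17,16)=17.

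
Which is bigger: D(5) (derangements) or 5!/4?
D(5)

Solution: D(5) = (5-1)·[D(4) + D(3)] = 4·[9 + 2] = 44; 5!/4 = 120/4 = 30.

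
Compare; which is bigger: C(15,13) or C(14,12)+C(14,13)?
Equal

Solution: By Pascal's identity: C(15,13) = C(14,12)+C(14,13) = 105. Equal.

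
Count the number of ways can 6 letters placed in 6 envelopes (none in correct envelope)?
265

Solution: Using D(n) = (n-1)[D(n-1) + D(n-2)]:
D(6) = (6-1) × [D(5) + D(4)]
      = 5 × [44 + 9]
      = 5 × 53
      = 265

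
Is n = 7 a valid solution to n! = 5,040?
Yes
7! = 7·6! = 7·720 = 5,040, which equals 5,040.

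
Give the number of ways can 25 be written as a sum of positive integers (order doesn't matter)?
1,958

Working:
Pentagonal recurrence p(n) = p(n−1) + p(n−2) − p(n−5) − p(n−7) + …: p(25) = p(24) + p(23) − p(20) − p(18) + p(13) + p(10) − p(3) = 1,575 + 1,255 − 627 − 385 + 101 + 42 − 3 = 1,958.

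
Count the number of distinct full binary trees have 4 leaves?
5
Using the Catalan number formula: C_n = C(2n, n) / (n+1)
C_3 = C(6, 3) / (3+1)
     = 20 / 4
     = 5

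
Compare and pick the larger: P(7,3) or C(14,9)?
P(7,3)=210, C(14,9)=2,002.

Answer: C(14,9)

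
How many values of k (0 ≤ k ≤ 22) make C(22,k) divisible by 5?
8

Working:
Checking C(22,k) mod 5 for k = 0..22: divisible at k = 3, 4, 8, 9, 13, 14, 18, 19. That's 8 values.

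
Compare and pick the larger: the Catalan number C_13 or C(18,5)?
C_13
C_13 = C(26,13)/(13+1) = 10,400,600/14 = 742,900; C(18,5) = 8,568.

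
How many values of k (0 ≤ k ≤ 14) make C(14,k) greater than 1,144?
5

Reasoning: Row 14 is unimodal and symmetric about k=14/2. C(14,4)=1,001 ≤ 1,144; C(14,5)=2,002 > 1,144; by symmetry C(14,k) > 1,144 for k = 5..9. That's 9 - 5 + 1 = 5 values.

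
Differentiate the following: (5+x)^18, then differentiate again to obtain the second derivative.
306(5+x)^16
First derivative: 18(5+x)^{17}. Second derivative: 18·17·(5+x)^{16} = 306(5+x)^{16}.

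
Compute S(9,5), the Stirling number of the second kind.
6,951

Reasoning: Using the Stirling recurrence: S(n,k) = k·S(n-1,k) + S(n-1,k-1)
S(9,5) = 5·S(8,5) + S(8,4)
         = 5·1050 + 1701
         = 5250 + 1701
         = 6,951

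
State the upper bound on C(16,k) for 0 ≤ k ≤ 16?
12,870

Maximum at k = 8: C(16,8) = 12,870.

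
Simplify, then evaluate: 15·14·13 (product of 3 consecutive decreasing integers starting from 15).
2,730

Reasoning: This is P(15,3) = 15!/(12)! = 2,730.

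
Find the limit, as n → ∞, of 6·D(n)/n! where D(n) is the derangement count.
6/e

Solution: D(n)/n! → 1/e, so 6·D(n)/n! → 6/e.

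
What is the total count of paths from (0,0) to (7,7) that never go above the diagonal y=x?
429

Working:
Counted by the Catalan number C_7: C_7 = C(14,7)/(7+1) = 3,432/8 = 429.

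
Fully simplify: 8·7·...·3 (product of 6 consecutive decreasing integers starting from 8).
20,160

Explanation: This is P(8,6) = 8!/(2)! = 20,160.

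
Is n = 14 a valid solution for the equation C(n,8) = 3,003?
Yes

C(14,8) = 14·13·12·11·10·9·8·7/8! = 121,080,960/40,320 = 3,003, which equals 3,003.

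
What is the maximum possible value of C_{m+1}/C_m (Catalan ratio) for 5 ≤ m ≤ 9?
C_{m+1}/C_m = 2(2m+1)/(m+2), which increases with m. Maximum at m = 9: 2·19/11 = 38/11.
Final answer: 38/11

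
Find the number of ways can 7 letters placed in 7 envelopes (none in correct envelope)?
1,854

Reasoning: Using D(n) = (n-1)[D(n-1) + D(n-2)]:
D(7) = (7-1) × [D(6) + D(5)]
      = 6 × [265 + 44]
      = 6 × 309
      = 1,854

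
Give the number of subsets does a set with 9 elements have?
512

Solution: Each element can be included or excluded: 2^9 = 512.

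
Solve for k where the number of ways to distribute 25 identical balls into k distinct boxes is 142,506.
6

Solution: Stars and bars: the count is C(25+k−1, k−1), increasing in k. k=4: C(28,3) = 3,276, k=5: C(29,4) = 23,751, k=6: C(30,5) = 142,506 ✓. So k = 6.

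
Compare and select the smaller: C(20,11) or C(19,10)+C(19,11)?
Equal

Working:
By Pascal's identity: C(20,11) = C(19,10)+C(19,11) = 167,960. Equal.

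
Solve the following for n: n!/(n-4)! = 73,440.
18

Working:
n!/(n-4)! = n×(n-1)×(n-2)×(n-3), a product of 4 consecutive integers ≈ (n−1.5)^4. 73,440^(1/4) + 1.5 ≈ 18.0; check n = 18: 18×17×16×15 = 73,440 ✓. So n = 18.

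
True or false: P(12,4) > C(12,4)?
P(12,4) = 11,880 and C(12,4) = 495; P(n,r) = r! × C(n,r) so P > C whenever r ≥ 2.

Answer: True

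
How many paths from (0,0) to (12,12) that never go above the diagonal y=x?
208,012

Working:
Counted by the Catalan number C_12: C_12 = C(24,12)/(12+1) = 2,704,156/13 = 208,012.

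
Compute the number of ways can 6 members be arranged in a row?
720

Arrangements of 6 distinct objects: 6! = 720.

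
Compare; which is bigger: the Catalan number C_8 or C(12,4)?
C_8
C_8 = C(16,8)/(8+1) = 12,870/9 = 1,430; C(12,4) = 495.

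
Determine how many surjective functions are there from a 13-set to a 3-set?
1,569,750
Onto functions = 3! × S(13,3)
First compute S(13,3) via recurrence:
Using the Stirling recurrence: S(n,k) = k·S(n-1,k) + S(n-1,k-1)
S(13,3) = 3·S(12,3) + S(12,2)
         = 3·86526 + 2047
         = 259578 + 2047
         = 261,625
Then: 6 × 261625 = 1,569,750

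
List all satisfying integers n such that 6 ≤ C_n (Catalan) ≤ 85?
4, 5

Reasoning: C_3=5; C_4=14; C_5=42; C_6=132. So valid n = 4, 5.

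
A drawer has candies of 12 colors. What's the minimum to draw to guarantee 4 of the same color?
37

Reasoning: Worst case: 3 of each = 36. One more: 37.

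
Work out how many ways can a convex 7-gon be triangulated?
42

Explanation: Using the Catalan number formula: C_n = C(2n, n) / (n+1)
C_5 = C(10, 5) / (5+1)
     = 252 / 6
     = 42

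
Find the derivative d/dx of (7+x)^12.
12(7+x)^11

Using the power rule: d/dx (7+x)^12 = 12(7+x)^{11}.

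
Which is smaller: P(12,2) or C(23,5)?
P(12,2)

Reasoning: P(12,2)=132, C(23,5)=33,649.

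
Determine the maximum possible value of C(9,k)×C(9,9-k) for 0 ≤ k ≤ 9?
15,876

Working:
C(9,k)·C(9,9-k) = C(9,k)², maximised at the centre k = 4: C(9,4)² = 15,876.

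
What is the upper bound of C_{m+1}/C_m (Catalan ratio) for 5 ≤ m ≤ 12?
25/7

Working:
C_{m+1}/C_m = 2(2m+1)/(m+2), which increases with m. Maximum at m = 12: 2·25/14 = 25/7.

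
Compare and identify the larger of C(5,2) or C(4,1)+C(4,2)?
Equal

Reasoning: By Pascal's identity: C(5,2) = C(4,1)+C(4,2) = 10. Equal.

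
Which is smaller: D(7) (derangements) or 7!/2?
D(7)

Working:
D(7) = (7-1)·[D(6) + D(5)] = 6·[265 + 44] = 1,854; 7!/2 = 5,040/2 = 2,520.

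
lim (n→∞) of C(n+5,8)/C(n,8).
1

Working:
Both numerator and denominator grow as n^8/8! for large n, so the ratio → 1.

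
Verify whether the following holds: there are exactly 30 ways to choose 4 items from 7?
False
C(7,4) = 35 ≠ 30.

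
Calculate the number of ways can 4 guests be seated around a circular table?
6

Circular arrangements: (4-1)! = 6.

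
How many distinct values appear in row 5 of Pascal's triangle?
3

Reasoning: Row 5 has entries C(5,0)..C(5,5); by symmetry C(5,k)=C(5,5-k), giving 3 distinct values.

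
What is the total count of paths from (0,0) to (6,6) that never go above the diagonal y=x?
Counted by the Catalan number C_6: C_6 = C(12,6)/(6+1) = 924/7 = 132.
Final answer: 132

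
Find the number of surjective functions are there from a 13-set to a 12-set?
37,362,124,800

Working:
Onto functions = 12! × S(13,12)
First compute S(13,12) via recurrence:
Using the Stirling recurrence: S(n,k) = k·S(n-1,k) + S(n-1,k-1)
S(13,12) = 12·S(12,12) + S(12,11)
         = 12·1 + 66
         = 12 + 66
         = 78
Then: 479001600 × 78 = 37,362,124,800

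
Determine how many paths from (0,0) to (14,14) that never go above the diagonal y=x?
Counted by the Catalan number C_14: C_14 = C(28,14)/(14+1) = 40,116,600/15 = 2,674,440.
Final answer: 2,674,440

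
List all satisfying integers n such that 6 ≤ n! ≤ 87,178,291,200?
n! is strictly increasing; 3! = 6 and 14! = 87,178,291,200, so valid n = 3, 4, 5, 6, 7, 8, 9, 10, 11, 12, 13, 14.

Answer: 3, 4, 5, 6, 7, 8, 9, 10, 11, 12, 13, 14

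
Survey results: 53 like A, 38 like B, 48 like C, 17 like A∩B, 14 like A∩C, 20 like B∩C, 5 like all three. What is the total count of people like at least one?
93

Solution: |A∪B∪C| = 53+38+48-17-14-20+5 = 93.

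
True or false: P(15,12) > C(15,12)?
True
P(15,12) = 217,945,728,000 and C(15,12) = 455; P(n,r) = r! × C(n,r) so P > C whenever r ≥ 2.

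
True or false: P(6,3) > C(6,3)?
P(6,3) = 120 and C(6,3) = 20; P(n,r) = r! × C(n,r) so P > C whenever r ≥ 2.
Final answer: True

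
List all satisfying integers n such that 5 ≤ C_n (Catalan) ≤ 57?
3, 4, 5

C_2=2; C_3=5; C_4=14; C_5=42; C_6=132. So valid n = 3, 4, 5.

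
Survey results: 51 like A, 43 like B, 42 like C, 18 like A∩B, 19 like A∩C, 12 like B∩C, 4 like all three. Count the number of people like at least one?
91
|A∪B∪C| = 51+43+42-18-19-12+4 = 91.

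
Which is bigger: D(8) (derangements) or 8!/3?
D(8)

Reasoning: D(8) = (8-1)·[D(7) + D(6)] = 7·[1,854 + 265] = 14,833; 8!/3 = 40,320/3 = 13,440.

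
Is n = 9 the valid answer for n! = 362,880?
Yes

Reasoning: 9! = 9·8! = 9·40,320 = 362,880, which equals 362,880.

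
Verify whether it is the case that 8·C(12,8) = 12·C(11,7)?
True

Absorption identity k·C(n,k) = n·C(n-1,k-1). LHS = 8·495 = 3,960; RHS = 12·330 = 3,960.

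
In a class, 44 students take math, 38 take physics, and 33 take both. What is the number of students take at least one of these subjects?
49

Solution: |A∪B| = |A|+|B|-|A∩B| = 44+38-33 = 49.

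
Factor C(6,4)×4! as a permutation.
P(6,4)

C(6,4)×4! = [6!/(4!(2)!)]×4! = 6!/(2)! = P(6,4) = 360.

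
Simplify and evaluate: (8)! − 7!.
35,280

Explanation: (8)! − 7! = (8)·7! − 7! = (8−1)·7! = 7·7! = 35,280.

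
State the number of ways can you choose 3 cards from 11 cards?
165

Explanation: C(11,3) = 11! / (3! × (11-3)!)
         = 11! / (3! × 8!)
         = 165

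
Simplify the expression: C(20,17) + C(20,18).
1,330

By Pascal's identity: C(21,18) = 1,330.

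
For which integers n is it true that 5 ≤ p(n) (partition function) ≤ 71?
4, 5, 6, 7, 8, 9, 10, 11
Tabulating p(n) via p(n) = p(n−1) + p(n−2) − p(n−5) − p(n−7) + …: p(3)=3; p(4)=5; p(5)=7; p(6)=11; p(7)=15; p(8)=22; p(9)=30; p(10)=42; p(11)=56; p(12)=77. So valid n = 4, 5, 6, 7, 8, 9, 10, 11.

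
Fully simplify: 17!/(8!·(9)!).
24,310

Reasoning: This is C(17,8) = 24,310.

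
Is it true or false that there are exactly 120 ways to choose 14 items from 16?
True

Explanation: C(16,14) = 120.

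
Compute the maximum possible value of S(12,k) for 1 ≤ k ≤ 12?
1,379,400

Solution: Row S(12,k) for k = 1..12 (via S(n,k) = k·S(n−1,k) + S(n−1,k−1)): 1, 2,047, 86,526, 611,501, 1,379,400, 1,323,652, 627,396, 159,027, 22,275, 1,705, 66, 1. The row is unimodal; maximum at k = 5: 1,379,400.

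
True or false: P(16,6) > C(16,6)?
True
P(16,6) = 5,765,760 and C(16,6) = 8,008; P(n,r) = r! × C(n,r) so P > C whenever r ≥ 2.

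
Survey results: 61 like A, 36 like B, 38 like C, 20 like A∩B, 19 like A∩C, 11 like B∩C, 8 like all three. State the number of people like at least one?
93

Working:
|A∪B∪C| = 61+36+38-20-19-11+8 = 93.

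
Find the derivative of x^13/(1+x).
(13x^12(1+x) - x^13)/(1+x)²
Quotient rule: [13x^{12}(1+x) - x^13]/(1+x)².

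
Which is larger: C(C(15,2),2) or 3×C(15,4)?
C(C(15,2),2)=5,460, 3×C(15,4)=4,095.

Answer: C(C(15,2),2)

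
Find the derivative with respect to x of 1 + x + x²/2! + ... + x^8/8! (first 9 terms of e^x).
Differentiating term by term gives the first 8 terms of e^x.
Final answer: 1 + x + x²/2! + ... + x^7/7!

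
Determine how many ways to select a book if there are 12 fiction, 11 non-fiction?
23
By the addition principle: 12 + 11 = 23.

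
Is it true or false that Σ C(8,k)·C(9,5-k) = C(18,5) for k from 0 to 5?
Vandermonde's identity gives C(17,5) = 6,188; RHS C(18,5) = 8,568.

Answer: False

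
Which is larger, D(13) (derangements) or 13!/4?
D(13) = (13-1)·[D(12) + D(11)] = 12·[176,214,841 + 14,684,570] = 2,290,792,932; 13!/4 = 6,227,020,800/4 = 1,556,755,200.
Final answer: D(13)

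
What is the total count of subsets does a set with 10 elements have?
1,024

Each element can be included or excluded: 2^10 = 1,024.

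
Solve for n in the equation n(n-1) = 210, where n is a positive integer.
15

Explanation: n² − n − 210 = 0, so n = (1 ± √(1 + 4·210))/2 = (1 ± √841)/2 = (1 ± 29)/2, i.e. n = 15 or n = -14. Taking the positive root, n = 15 (check: 15×14 = 210).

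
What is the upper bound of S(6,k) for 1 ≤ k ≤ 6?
90

Explanation: Row S(6,k) for k = 1..6 (via S(n,k) = k·S(n−1,k) + S(n−1,k−1)): 1, 31, 90, 65, 15, 1. The row is unimodal; maximum at k = 3: 90.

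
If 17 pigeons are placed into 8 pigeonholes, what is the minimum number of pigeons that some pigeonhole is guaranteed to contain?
Pigeonhole: ⌈17/8⌉ = 3.
Final answer: 3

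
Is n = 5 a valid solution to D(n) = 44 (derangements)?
Yes

Solution: D(5) = (5-1)·[D(4) + D(3)] = 4·[9 + 2] = 44, which equals 44.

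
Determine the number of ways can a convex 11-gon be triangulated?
4,862
Using the Catalan number formula: C_n = C(2n, n) / (n+1)
C_9 = C(18, 9) / (9+1)
     = 48620 / 10
     = 4,862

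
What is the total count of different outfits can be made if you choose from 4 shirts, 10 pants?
By the multiplication principle: 4 × 10 = 40.
Final answer: 40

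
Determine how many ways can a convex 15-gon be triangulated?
Using the Catalan number formula: C_n = C(2n, n) / (n+1)
C_13 = C(26, 13) / (13+1)
     = 10400600 / 14
     = 742,900
Final answer: 742,900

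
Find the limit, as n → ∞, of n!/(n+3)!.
0

Solution: n!/(n+3)! = 1/[(n+1)(n+2)(n+3)] → 0 as n → ∞.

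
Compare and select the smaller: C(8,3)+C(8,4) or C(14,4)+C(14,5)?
C(8,3)+C(8,4)

Solution: First=126, Second=3,003.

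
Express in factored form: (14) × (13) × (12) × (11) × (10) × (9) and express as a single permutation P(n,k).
P(14,6) = 14!/(8)!

Explanation: Product of 6 consecutive descending integers starting at 14: P(14,6) = 14!/8! = 2,162,160.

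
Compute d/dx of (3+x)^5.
Using the power rule: d/dx (3+x)^5 = 5(3+x)^{4}.

Answer: 5(3+x)^4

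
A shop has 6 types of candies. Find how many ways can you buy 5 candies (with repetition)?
252

Explanation: Stars and bars: C(5+6-1, 5) = C(10, 5) = 252.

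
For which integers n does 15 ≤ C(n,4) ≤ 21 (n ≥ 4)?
6

Explanation: C(5,4)=5; C(6,4)=15; C(7,4)=35. So valid n = 6.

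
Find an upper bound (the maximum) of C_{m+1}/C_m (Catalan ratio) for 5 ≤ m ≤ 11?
46/13

Reasoning: C_{m+1}/C_m = 2(2m+1)/(m+2), which increases with m. Maximum at m = 11: 2·23/13 = 46/13.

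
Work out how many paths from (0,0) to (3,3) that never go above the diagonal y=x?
5

Solution: Counted by the Catalan number C_3: C_3 = C(6,3)/(3+1) = 20/4 = 5.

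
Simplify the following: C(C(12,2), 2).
2,145

Reasoning: C(12,2) = 66, then C(66, 2) = 2,145.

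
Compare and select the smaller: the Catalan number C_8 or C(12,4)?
C(12,4)

Working:
C_8 = C(16,8)/(8+1) = 12,870/9 = 1,430; C(12,4) = 495.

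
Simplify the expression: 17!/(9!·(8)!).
24,310

Solution: This is C(17,9) = 24,310.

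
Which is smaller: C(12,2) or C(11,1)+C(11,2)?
By Pascal's identity: C(12,2) = C(11,1)+C(11,2) = 66. Equal.

Answer: Equal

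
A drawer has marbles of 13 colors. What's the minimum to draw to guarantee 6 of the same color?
66
Worst case: 5 of each = 65. One more: 66.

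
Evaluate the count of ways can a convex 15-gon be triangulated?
Using the Catalan number formula: C_n = C(2n, n) / (n+1)
C_13 = C(26, 13) / (13+1)
     = 10400600 / 14
     = 742,900

Answer: 742,900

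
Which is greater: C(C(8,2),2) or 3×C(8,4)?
C(C(8,2),2)=378, 3×C(8,4)=210.

Answer: C(C(8,2),2)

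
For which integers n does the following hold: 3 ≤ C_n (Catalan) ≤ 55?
3, 4, 5

Reasoning: C_2=2; C_3=5; C_4=14; C_5=42; C_6=132. So valid n = 3, 4, 5.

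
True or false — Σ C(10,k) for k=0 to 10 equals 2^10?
True

Working:
Binomial theorem: Σ C(10,k) = (1+1)^10 = 2^10 = 1,024; RHS 2^10 = 1,024.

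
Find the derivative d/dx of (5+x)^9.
9(5+x)^8
Using the power rule: d/dx (5+x)^9 = 9(5+x)^{8}.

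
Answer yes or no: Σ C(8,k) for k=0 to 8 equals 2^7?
No
Binomial theorem: Σ C(8,k) = (1+1)^8 = 2^8 = 256; RHS 2^7 = 128.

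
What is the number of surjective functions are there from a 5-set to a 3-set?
150

Working:
Onto functions = 3! × S(5,3)
First compute S(5,3) via recurrence:
Using the Stirling recurrence: S(n,k) = k·S(n-1,k) + S(n-1,k-1)
S(5,3) = 3·S(4,3) + S(4,2)
         = 3·6 + 7
         = 18 + 7
         = 25
Then: 6 × 25 = 150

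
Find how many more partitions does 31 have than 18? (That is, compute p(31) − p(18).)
6,457

Pentagonal recurrence p(n) = p(n−1) + p(n−2) − p(n−5) − p(n−7) + …: p(31) = p(30) + p(29) − p(26) − p(24) + p(19) + p(16) − p(9) − p(5) = 5,604 + 4,565 − 2,436 − 1,575 + 490 + 231 − 30 − 7 = 6,842.
p(18) = p(17) + p(16) − p(13) − p(11) + p(6) + p(3) = 297 + 231 − 101 − 56 + 11 + 3 = 385.
Difference = 6,842 − 385 = 6,457.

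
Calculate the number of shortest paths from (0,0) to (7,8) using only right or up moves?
6,435

Reasoning: Choose 7 rights from 15 moves: C(15,7) = 6,435.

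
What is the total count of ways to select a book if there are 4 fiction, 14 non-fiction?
18

Reasoning: By the addition principle: 4 + 14 = 18.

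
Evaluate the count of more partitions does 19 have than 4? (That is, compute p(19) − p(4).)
485

Pentagonal recurrence p(n) = p(n−1) + p(n−2) − p(n−5) − p(n−7) + …: p(19) = p(18) + p(17) − p(14) − p(12) + p(7) + p(4) = 385 + 297 − 135 − 77 + 15 + 5 = 490.
p(4) = p(3) + p(2) = 3 + 2 = 5.
Difference = 490 − 5 = 485.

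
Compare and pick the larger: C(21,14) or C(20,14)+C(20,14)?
C(21,14)=116,280; C(20,14)+C(20,14)=38,760+38,760=77,520.

Answer: C(21,14)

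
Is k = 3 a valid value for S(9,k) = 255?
No

Solution: S(9,3) = 3·S(8,3) + S(8,2) = 3·966 + 127 = 3,025, which does not equal 255.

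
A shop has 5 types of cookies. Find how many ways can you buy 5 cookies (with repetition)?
126

Stars and bars: C(5+5-1, 5) = C(9, 5) = 126.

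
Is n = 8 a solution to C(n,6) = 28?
Yes

Reasoning: C(8,6) = 8·7·6·5·4·3/6! = 20,160/720 = 28, which equals 28.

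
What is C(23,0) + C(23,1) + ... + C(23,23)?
8,388,608
Sum of binomial coefficients = 2^23 = 8,388,608.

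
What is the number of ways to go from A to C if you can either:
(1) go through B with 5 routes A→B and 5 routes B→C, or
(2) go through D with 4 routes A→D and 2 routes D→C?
33

Working:
Route via B: 5×5=25. Route via D: 4×2=8. Total: 33.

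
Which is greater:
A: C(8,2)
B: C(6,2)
A=C(8,2)=28, B=C(6,2)=15.
Final answer: A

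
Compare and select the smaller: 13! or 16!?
13!

Reasoning: 13!=6,227,020,800, 16!=20,922,789,888,000. 16! > 13!.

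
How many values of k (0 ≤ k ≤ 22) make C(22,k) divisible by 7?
15

Solution: Checking C(22,k) mod 7 for k = 0..22: divisible at k = 2, 3, 4, 5, 6, 9, 10, 11, 12, 13, 16, 17, 18, 19, 20. That's 15 values.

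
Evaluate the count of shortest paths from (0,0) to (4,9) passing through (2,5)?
315

Reasoning: To (2,5): C(7,2)=21. From there: C(6,2)=15. Total: 315.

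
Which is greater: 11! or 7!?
11!

Reasoning: 11!=39,916,800, 7!=5,040. 11! > 7!.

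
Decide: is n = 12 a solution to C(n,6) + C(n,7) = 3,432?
No

Working:
C(12,6) + C(12,7) = 924 + 792 = 1,716, which does not equal 3,432.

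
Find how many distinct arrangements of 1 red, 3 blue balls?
4

Working:
Multinomial: 4!/(1! × 3!) = 4.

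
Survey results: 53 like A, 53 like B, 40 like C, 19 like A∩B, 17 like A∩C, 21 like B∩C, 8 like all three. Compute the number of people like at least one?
97

Reasoning: |A∪B∪C| = 53+53+40-19-17-21+8 = 97.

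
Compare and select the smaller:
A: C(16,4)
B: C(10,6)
A=C(16,4)=1,820, B=C(10,6)=210.
Final answer: B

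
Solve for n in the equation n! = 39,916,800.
11

Explanation: n! is strictly increasing. 9! = 362,880, 10! = 3,628,800, 11! = 39,916,800 ✓. So n = 11.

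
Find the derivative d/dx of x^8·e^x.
(8x^7 + x^8)e^x

Solution: Product rule: d/dx[x^8]·e^x + x^8·d/dx[e^x] = 8x^{7}e^x + x^8e^x.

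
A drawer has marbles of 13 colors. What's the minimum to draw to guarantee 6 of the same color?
Worst case: 5 of each = 65. One more: 66.
Final answer: 66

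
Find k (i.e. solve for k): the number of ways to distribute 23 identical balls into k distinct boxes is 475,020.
7
Stars and bars: the count is C(23+k−1, k−1), increasing in k. k=5: C(27,4) = 17,550, k=6: C(28,5) = 98,280, k=7: C(29,6) = 475,020 ✓. So k = 7.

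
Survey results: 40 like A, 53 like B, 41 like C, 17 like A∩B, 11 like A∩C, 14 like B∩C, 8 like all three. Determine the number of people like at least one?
|A∪B∪C| = 40+53+41-17-11-14+8 = 100.

Answer: 100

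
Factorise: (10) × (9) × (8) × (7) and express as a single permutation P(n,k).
P(10,4) = 10!/(6)!

Product of 4 consecutive descending integers starting at 10: P(10,4) = 10!/6! = 5,040.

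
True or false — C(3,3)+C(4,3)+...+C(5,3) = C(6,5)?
Hockey stick identity gives Σ = C(6,4) = 15; RHS C(6,5) = 6.
Final answer: False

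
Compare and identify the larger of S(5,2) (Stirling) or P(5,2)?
S(5,2) = 2·S(4,2) + S(4,1) = 2·7 + 1 = 15; P(5,2) = 20.
Final answer: P(5,2)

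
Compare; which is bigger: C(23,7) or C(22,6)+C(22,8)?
C(23,7)=245,157; C(22,6)+C(22,8)=74,613+319,770=394,383.
Final answer: C(22,6)+C(22,8)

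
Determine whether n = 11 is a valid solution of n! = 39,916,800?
Yes

11! = 11·10! = 11·3,628,800 = 39,916,800, which equals 39,916,800.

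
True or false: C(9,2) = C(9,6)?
C(9,2) = 36 but C(9,6) = 84; symmetry gives C(9,2) = C(9,7), not C(9,6).
Final answer: False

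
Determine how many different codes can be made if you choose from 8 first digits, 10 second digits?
By the multiplication principle: 8 × 10 = 80.

Answer: 80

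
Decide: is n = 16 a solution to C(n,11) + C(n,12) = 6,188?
Yes

C(16,11) + C(16,12) = 4,368 + 1,820 = 6,188, which equals 6,188.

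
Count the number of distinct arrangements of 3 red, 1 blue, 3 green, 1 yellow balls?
1,120

Solution: Multinomial: 8!/(3! × 1! × 3! × 1!) = 1,120.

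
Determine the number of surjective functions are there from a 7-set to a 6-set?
15,120

Solution: Onto functions = 6! × S(7,6)
First compute S(7,6) via recurrence:
Using the Stirling recurrence: S(n,k) = k·S(n-1,k) + S(n-1,k-1)
S(7,6) = 6·S(6,6) + S(6,5)
         = 6·1 + 15
         = 6 + 15
         = 21
Then: 720 × 21 = 15,120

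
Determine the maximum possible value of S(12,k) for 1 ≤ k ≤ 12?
1,379,400

Explanation: Row S(12,k) for k = 1..12 (via S(n,k) = k·S(n−1,k) + S(n−1,k−1)): 1, 2,047, 86,526, 611,501, 1,379,400, 1,323,652, 627,396, 159,027, 22,275, 1,705, 66, 1. The row is unimodal; maximum at k = 5: 1,379,400.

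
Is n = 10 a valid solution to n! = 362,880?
No

Reasoning: 10! = 10·9! = 10·362,880 = 3,628,800, which does not equal 362,880.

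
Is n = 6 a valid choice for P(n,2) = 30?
Yes

Solution: P(6,2) = 6·5 = 30, which equals 30.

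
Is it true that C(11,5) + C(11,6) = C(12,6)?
True

Pascal's identity: LHS = 462 + 462 = 924; RHS = C(12,6) = 924. Both sides agree, so the statement holds.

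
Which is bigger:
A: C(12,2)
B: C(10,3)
B

Working:
A=C(12,2)=66, B=C(10,3)=120.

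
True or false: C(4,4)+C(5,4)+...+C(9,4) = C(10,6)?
False

Hockey stick identity gives Σ = C(10,5) = 252; RHS C(10,6) = 210.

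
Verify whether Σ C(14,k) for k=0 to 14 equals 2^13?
Binomial theorem: Σ C(14,k) = (1+1)^14 = 2^14 = 16,384; RHS 2^13 = 8,192.

Answer: False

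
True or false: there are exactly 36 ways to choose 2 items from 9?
C(9,2) = 36.

Answer: True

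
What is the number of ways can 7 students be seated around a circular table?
Circular arrangements: (7-1)! = 720.

Answer: 720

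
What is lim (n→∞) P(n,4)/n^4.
P(n,4) = n(n-1)(n-2)(n-3) ≈ n^4 for large n. Limit = 1.
Final answer: 1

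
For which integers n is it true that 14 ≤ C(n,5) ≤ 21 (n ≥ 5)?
7

C(6,5)=6; C(7,5)=21; C(8,5)=56. So valid n = 7.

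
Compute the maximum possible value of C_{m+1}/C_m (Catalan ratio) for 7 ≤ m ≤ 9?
38/11
C_{m+1}/C_m = 2(2m+1)/(m+2), which increases with m. Maximum at m = 9: 2·19/11 = 38/11.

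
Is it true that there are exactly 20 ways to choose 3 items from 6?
C(6,3) = 20.
Final answer: True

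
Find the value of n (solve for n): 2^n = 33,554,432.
25

Solution: 33,554,432 = 1,024 × 1,024 × 32 = 2^10 × 2^10 × 2^5 = 2^25, so n = 25.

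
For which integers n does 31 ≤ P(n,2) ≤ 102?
7, 8, 9, 10

Explanation: P(6,2)=30; P(7,2)=42; P(8,2)=56; P(9,2)=72; P(10,2)=90; P(11,2)=110. So valid n = 7, 8, 9, 10.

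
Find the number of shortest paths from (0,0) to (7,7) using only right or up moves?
Choose 7 rights from 14 moves: C(14,7) = 3,432.

Answer: 3,432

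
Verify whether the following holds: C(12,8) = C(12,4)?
True

Symmetry C(n,k) = C(n,n-k): C(12,8) = 495 and C(12,4) = 495. Both sides agree, so the statement holds.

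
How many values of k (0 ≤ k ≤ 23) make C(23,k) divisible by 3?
6

Solution: Checking C(23,k) mod 3 for k = 0..23: divisible at k = 6, 7, 8, 15, 16, 17. That's 6 values.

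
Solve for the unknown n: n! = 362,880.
n! is strictly increasing. 7! = 5,040, 8! = 40,320, 9! = 362,880 ✓. So n = 9.

Answer: 9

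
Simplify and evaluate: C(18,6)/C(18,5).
13/6

Working:
C(n,k+1)/C(n,k) = (n−k)/(k+1). Here (18−5)/(5+1) = 13/6 = 13/6.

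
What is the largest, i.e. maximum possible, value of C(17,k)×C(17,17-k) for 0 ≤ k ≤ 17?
590,976,100

C(17,k)·C(17,17-k) = C(17,k)², maximised at the centre k = 8: C(17,8)² = 590,976,100.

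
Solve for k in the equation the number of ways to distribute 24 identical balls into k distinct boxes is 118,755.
6

Working:
Stars and bars: the count is C(24+k−1, k−1), increasing in k. k=4: C(27,3) = 2,925, k=5: C(28,4) = 20,475, k=6: C(29,5) = 118,755 ✓. So k = 6.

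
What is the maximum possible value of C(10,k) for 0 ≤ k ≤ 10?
252

Working:
Maximum at k = 5: C(10,5) = 252.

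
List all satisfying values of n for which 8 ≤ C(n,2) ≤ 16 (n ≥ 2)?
5, 6

Reasoning: C(4,2)=6; C(5,2)=10; C(6,2)=15; C(7,2)=21. So valid n = 5, 6.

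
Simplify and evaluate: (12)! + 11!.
518,918,400

(12)! + 11! = (12)·11! + 11! = (12+1)·11! = 13·11! = 518,918,400.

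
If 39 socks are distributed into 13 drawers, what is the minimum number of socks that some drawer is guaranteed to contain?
3
Pigeonhole: ⌈39/13⌉ = 3.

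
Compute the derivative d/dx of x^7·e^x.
(7x^6 + x^7)e^x

Explanation: Product rule: d/dx[x^7]·e^x + x^7·d/dx[e^x] = 7x^{6}e^x + x^7e^x.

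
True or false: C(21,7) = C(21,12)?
False

Solution: C(21,7) = 116,280 but C(21,12) = 293,930; symmetry gives C(21,7) = C(21,14), not C(21,12).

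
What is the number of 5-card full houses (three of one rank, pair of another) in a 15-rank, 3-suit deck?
Triple rank: 15. Triple suits: C(3,3)=1. Pair rank: 14. Pair suits: C(3,2)=3. Total: 630.
Final answer: 630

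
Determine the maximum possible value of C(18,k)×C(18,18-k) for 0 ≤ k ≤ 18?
2,363,904,400
C(18,k)·C(18,18-k) = C(18,k)², maximised at the centre k = 9: C(18,9)² = 2,363,904,400.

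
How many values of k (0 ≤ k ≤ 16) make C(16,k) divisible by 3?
Checking C(16,k) mod 3 for k = 0..16: divisible at k = 2, 5, 8, 11, 14. That's 5 values.
Final answer: 5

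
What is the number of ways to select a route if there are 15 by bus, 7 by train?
22

Explanation: By the addition principle: 15 + 7 = 22.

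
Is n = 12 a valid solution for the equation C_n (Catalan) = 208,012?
Yes

Working:
C_12 = C(24,12)/(12+1) = 2,704,156/13 = 208,012, which equals 208,012.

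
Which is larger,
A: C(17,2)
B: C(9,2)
A
A=C(17,2)=136, B=C(9,2)=36.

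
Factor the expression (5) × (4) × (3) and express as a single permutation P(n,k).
P(5,3) = 5!/(2)!
Product of 3 consecutive descending integers starting at 5: P(5,3) = 5!/2! = 60.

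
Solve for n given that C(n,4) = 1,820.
16

Reasoning: C(n,4) = n(n−1)(n−2)(n−3)/4! is increasing in n, and n(n−1)(n−2)(n−3) = 4!·1,820 = 43,680 ≈ (n−1.5)^4 gives n ≈ 16.0. Check: C(14,4) = 1,001, C(15,4) = 1,365, C(16,4) = 1,820 ✓. So n = 16.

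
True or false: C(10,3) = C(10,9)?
False

C(10,3) = 120 but C(10,9) = 10; symmetry gives C(10,3) = C(10,7), not C(10,9).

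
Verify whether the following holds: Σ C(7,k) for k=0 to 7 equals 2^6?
False
Binomial theorem: Σ C(7,k) = (1+1)^7 = 2^7 = 128; RHS 2^6 = 64.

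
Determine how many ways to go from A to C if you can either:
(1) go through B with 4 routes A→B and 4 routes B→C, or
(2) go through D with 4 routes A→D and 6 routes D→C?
40

Explanation: Route via B: 4×4=16. Route via D: 4×6=24. Total: 40.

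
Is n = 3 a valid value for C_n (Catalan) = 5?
C_3 = C(6,3)/(3+1) = 20/4 = 5, which equals 5.

Answer: Yes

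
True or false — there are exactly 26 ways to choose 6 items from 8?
False

Reasoning: C(8,6) = 28 ≠ 26.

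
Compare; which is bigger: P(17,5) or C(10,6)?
P(17,5)

Reasoning: P(17,5)=742,560, C(10,6)=210.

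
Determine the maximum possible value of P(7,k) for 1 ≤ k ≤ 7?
5,040

Explanation: P(7,k) increases in k, so maximum at k = 7: 7! = 5,040.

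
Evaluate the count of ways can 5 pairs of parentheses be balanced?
42

Reasoning: Using the Catalan number formula: C_n = C(2n, n) / (n+1)
C_5 = C(10, 5) / (5+1)
     = 252 / 6
     = 42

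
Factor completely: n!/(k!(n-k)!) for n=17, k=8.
C(17,8) = 24,310
This is the binomial coefficient C(17,8) = 24,310.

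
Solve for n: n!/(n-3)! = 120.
6

Reasoning: n!/(n-3)! = n×(n-1)×(n-2), a product of 3 consecutive integers ≈ (n−1)^3. 120^(1/3) + 1 ≈ 5.9; check n = 6: 6×5×4 = 120 ✓. So n = 6.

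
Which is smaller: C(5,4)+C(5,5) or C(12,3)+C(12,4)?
C(5,4)+C(5,5)

First=6, Second=715.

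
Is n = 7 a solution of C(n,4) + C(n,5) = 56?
Yes

Explanation: C(7,4) + C(7,5) = 35 + 21 = 56, which equals 56.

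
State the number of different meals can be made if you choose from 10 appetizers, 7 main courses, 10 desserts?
700

Reasoning: By the multiplication principle: 10 × 7 × 10 = 700.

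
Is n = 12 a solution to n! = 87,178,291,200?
12! = 12·11! = 12·39,916,800 = 479,001,600, which does not equal 87,178,291,200.
Final answer: No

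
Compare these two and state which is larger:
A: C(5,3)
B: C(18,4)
A=C(5,3)=10, B=C(18,4)=3,060.
Final answer: B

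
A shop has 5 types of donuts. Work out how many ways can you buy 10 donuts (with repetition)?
1,001

Solution: Stars and bars: C(10+5-1, 10) = C(14, 10) = 1,001.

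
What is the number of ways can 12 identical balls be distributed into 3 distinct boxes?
91

Reasoning: C(12+3-1, 3-1) = C(14, 2) = 91.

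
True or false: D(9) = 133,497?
False

Derangements of 9 elements: D(9) = (9-1)·[D(8) + D(7)] = 8·[14,833 + 1,854] = 133,496.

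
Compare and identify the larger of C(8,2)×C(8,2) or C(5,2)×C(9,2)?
C(8,2)×C(8,2)
C(8,2)×C(8,2)=784, C(5,2)×C(9,2)=360.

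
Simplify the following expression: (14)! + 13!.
93,405,312,000

Working:
(14)! + 13! = (14)·13! + 13! = (14+1)·13! = 15·13! = 93,405,312,000.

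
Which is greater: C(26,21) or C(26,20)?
C(26,21)=65,780, C(26,20)=230,230.

Answer: C(26,20)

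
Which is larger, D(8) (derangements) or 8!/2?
D(8) = (8-1)·[D(7) + D(6)] = 7·[1,854 + 265] = 14,833; 8!/2 = 40,320/2 = 20,160.
Final answer: 8!/2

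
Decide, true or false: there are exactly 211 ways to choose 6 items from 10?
C(10,6) = 210 ≠ 211.

Answer: False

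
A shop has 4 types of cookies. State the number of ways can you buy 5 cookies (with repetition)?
56

Working:
Stars and bars: C(5+4-1, 5) = C(8, 5) = 56.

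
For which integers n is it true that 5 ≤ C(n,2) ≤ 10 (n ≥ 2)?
4, 5

Explanation: C(3,2)=3; C(4,2)=6; C(5,2)=10; C(6,2)=15. So valid n = 4, 5.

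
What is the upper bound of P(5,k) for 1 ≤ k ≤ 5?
P(5,k) increases in k, so maximum at k = 5: 5! = 120.
Final answer: 120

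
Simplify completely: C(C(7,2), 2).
C(7,2) = 21, then C(21, 2) = 210.

Answer: 210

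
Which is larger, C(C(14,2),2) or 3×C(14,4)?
C(C(14,2),2)=4,095, 3×C(14,4)=3,003.
Final answer: C(C(14,2),2)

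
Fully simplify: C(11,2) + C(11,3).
220

By Pascal's identity: C(12,3) = 220.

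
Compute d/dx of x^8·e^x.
(8x^7 + x^8)e^x

Solution: Product rule: d/dx[x^8]·e^x + x^8·d/dx[e^x] = 8x^{7}e^x + x^8e^x.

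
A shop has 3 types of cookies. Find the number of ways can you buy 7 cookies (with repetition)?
36
Stars and bars: C(7+3-1, 7) = C(9, 7) = 36.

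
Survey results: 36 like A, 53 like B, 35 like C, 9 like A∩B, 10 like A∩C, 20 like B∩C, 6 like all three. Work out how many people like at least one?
91

Reasoning: |A∪B∪C| = 36+53+35-9-10-20+6 = 91.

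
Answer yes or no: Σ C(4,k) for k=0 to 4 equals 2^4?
Yes
Binomial theorem: Σ C(4,k) = (1+1)^4 = 2^4 = 16; RHS 2^4 = 16.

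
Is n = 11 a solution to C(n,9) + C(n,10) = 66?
C(11,9) + C(11,10) = 55 + 11 = 66, which equals 66.
Final answer: Yes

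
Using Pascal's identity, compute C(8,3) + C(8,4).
126

Working:
C(8,3) + C(8,4) = C(9,4) = 126.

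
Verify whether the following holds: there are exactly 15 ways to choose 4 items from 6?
True

Explanation: C(6,4) = 15.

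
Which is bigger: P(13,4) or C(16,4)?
P(13,4)

Explanation: P(13,4)=17,160, C(16,4)=1,820.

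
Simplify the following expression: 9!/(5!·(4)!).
126

Solution: This is C(9,5) = 126.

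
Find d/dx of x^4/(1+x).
(4x^3(1+x) - x^4)/(1+x)²

Solution: Quotient rule: [4x^{3}(1+x) - x^4]/(1+x)².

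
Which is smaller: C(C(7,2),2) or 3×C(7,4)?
C(C(7,2),2)=210, 3×C(7,4)=105.
Final answer: 3×C(7,4)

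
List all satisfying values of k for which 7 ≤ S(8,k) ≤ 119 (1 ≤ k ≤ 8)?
7

Working:
S(8,1)=1; S(8,2)=127; S(8,3)=966; S(8,4)=1,701; S(8,5)=1,050; S(8,6)=266; S(8,7)=28; S(8,8)=1. So valid k = 7.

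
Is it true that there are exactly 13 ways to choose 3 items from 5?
False

Reasoning: C(5,3) = 10 ≠ 13.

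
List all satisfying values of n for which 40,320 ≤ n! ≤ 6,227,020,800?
8, 9, 10, 11, 12, 13

Explanation: n! is strictly increasing; 8! = 40,320 and 13! = 6,227,020,800, so valid n = 8, 9, 10, 11, 12, 13.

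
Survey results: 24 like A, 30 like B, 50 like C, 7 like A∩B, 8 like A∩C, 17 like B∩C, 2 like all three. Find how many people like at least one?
74

Working:
|A∪B∪C| = 24+30+50-7-8-17+2 = 74.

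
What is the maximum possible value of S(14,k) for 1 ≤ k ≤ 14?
63,436,373
Row S(14,k) for k = 1..14 (via S(n,k) = k·S(n−1,k) + S(n−1,k−1)): 1, 8,191, 788,970, 10,391,745, 40,075,035, 63,436,373, 49,329,280, 20,912,320, 5,135,130, 752,752, 66,066, 3,367, 91, 1. The row is unimodal; maximum at k = 6: 63,436,373.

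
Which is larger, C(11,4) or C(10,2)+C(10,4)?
C(11,4)
C(11,4)=330; C(10,2)+C(10,4)=45+210=255.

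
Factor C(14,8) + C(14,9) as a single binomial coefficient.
By Pascal's identity: C(14,8) + C(14,9) = C(15,9) = 5,005.

Answer: C(15,9)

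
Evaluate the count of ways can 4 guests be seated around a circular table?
Circular arrangements: (4-1)! = 6.
Final answer: 6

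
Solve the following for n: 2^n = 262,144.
262,144 = 1,024 × 256 = 2^10 × 2^8 = 2^18, so n = 18.
Final answer: 18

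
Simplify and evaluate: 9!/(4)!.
This equals 9×8×...×5 = 15,120.

Answer: 15,120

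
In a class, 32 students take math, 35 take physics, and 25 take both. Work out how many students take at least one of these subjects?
42

|A∪B| = |A|+|B|-|A∩B| = 32+35-25 = 42.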